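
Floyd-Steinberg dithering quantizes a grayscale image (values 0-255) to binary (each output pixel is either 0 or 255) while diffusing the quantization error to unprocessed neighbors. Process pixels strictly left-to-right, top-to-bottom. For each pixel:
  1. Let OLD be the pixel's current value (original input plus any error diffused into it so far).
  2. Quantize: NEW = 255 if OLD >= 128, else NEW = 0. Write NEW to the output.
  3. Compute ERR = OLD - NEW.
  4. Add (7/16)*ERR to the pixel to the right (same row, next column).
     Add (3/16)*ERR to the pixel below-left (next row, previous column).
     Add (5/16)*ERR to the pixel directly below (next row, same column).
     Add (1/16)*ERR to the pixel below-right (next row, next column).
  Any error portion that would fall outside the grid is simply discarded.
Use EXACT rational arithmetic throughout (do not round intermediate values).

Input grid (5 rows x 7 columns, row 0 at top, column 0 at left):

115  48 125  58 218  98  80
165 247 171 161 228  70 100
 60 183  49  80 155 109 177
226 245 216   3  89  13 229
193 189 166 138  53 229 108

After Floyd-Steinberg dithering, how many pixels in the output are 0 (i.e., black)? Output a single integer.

Answer: 17

Derivation:
(0,0): OLD=115 → NEW=0, ERR=115
(0,1): OLD=1573/16 → NEW=0, ERR=1573/16
(0,2): OLD=43011/256 → NEW=255, ERR=-22269/256
(0,3): OLD=81685/4096 → NEW=0, ERR=81685/4096
(0,4): OLD=14858643/65536 → NEW=255, ERR=-1853037/65536
(0,5): OLD=89789189/1048576 → NEW=0, ERR=89789189/1048576
(0,6): OLD=1970701603/16777216 → NEW=0, ERR=1970701603/16777216
(1,0): OLD=56159/256 → NEW=255, ERR=-9121/256
(1,1): OLD=518169/2048 → NEW=255, ERR=-4071/2048
(1,2): OLD=10015885/65536 → NEW=255, ERR=-6695795/65536
(1,3): OLD=29306249/262144 → NEW=0, ERR=29306249/262144
(1,4): OLD=4787816187/16777216 → NEW=255, ERR=509626107/16777216
(1,5): OLD=17489363563/134217728 → NEW=255, ERR=-16736157077/134217728
(1,6): OLD=187916345573/2147483648 → NEW=0, ERR=187916345573/2147483648
(2,0): OLD=1589027/32768 → NEW=0, ERR=1589027/32768
(2,1): OLD=191062065/1048576 → NEW=255, ERR=-76324815/1048576
(2,2): OLD=101736915/16777216 → NEW=0, ERR=101736915/16777216
(2,3): OLD=15689874683/134217728 → NEW=0, ERR=15689874683/134217728
(2,4): OLD=213935230379/1073741824 → NEW=255, ERR=-59868934741/1073741824
(2,5): OLD=2197135007993/34359738368 → NEW=0, ERR=2197135007993/34359738368
(2,6): OLD=123435575548255/549755813888 → NEW=255, ERR=-16752156993185/549755813888
(3,0): OLD=3816920691/16777216 → NEW=255, ERR=-461269389/16777216
(3,1): OLD=28775304183/134217728 → NEW=255, ERR=-5450216457/134217728
(3,2): OLD=233537238549/1073741824 → NEW=255, ERR=-40266926571/1073741824
(3,3): OLD=56042616803/4294967296 → NEW=0, ERR=56042616803/4294967296
(3,4): OLD=53095637361267/549755813888 → NEW=0, ERR=53095637361267/549755813888
(3,5): OLD=290440052945033/4398046511104 → NEW=0, ERR=290440052945033/4398046511104
(3,6): OLD=17758669788595991/70368744177664 → NEW=255, ERR=-185359976708329/70368744177664
(4,0): OLD=379662919133/2147483648 → NEW=255, ERR=-167945411107/2147483648
(4,1): OLD=4581711316025/34359738368 → NEW=255, ERR=-4180021967815/34359738368
(4,2): OLD=55506370469623/549755813888 → NEW=0, ERR=55506370469623/549755813888
(4,3): OLD=888471475392717/4398046511104 → NEW=255, ERR=-233030384938803/4398046511104
(4,4): OLD=2575432019868311/35184372088832 → NEW=0, ERR=2575432019868311/35184372088832
(4,5): OLD=323362492832837079/1125899906842624 → NEW=255, ERR=36258016587967959/1125899906842624
(4,6): OLD=2258885010557092113/18014398509481984 → NEW=0, ERR=2258885010557092113/18014398509481984
Output grid:
  Row 0: ..#.#..  (5 black, running=5)
  Row 1: ###.##.  (2 black, running=7)
  Row 2: .#..#.#  (4 black, running=11)
  Row 3: ###...#  (3 black, running=14)
  Row 4: ##.#.#.  (3 black, running=17)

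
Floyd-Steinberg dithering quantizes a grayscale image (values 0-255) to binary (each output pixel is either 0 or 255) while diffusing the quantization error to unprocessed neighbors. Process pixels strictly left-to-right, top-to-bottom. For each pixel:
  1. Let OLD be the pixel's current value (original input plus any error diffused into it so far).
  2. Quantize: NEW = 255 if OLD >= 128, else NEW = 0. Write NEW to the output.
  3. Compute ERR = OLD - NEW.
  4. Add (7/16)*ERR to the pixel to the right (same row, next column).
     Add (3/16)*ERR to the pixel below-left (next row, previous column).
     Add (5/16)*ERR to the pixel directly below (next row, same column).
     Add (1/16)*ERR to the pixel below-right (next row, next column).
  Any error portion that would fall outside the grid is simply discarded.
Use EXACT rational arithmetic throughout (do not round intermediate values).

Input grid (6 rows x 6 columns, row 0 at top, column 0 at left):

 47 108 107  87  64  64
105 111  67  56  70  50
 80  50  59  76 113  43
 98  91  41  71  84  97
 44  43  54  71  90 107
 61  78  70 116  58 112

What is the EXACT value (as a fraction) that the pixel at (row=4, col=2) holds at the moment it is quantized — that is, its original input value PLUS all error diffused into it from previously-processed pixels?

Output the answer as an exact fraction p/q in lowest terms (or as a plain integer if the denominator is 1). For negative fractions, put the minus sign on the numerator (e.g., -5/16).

(0,0): OLD=47 → NEW=0, ERR=47
(0,1): OLD=2057/16 → NEW=255, ERR=-2023/16
(0,2): OLD=13231/256 → NEW=0, ERR=13231/256
(0,3): OLD=448969/4096 → NEW=0, ERR=448969/4096
(0,4): OLD=7337087/65536 → NEW=0, ERR=7337087/65536
(0,5): OLD=118468473/1048576 → NEW=0, ERR=118468473/1048576
(1,0): OLD=24571/256 → NEW=0, ERR=24571/256
(1,1): OLD=258269/2048 → NEW=0, ERR=258269/2048
(1,2): OLD=9894177/65536 → NEW=255, ERR=-6817503/65536
(1,3): OLD=18078413/262144 → NEW=0, ERR=18078413/262144
(1,4): OLD=2737909127/16777216 → NEW=255, ERR=-1540280953/16777216
(1,5): OLD=13995578241/268435456 → NEW=0, ERR=13995578241/268435456
(2,0): OLD=4379087/32768 → NEW=255, ERR=-3976753/32768
(2,1): OLD=23914965/1048576 → NEW=0, ERR=23914965/1048576
(2,2): OLD=961034943/16777216 → NEW=0, ERR=961034943/16777216
(2,3): OLD=13273653895/134217728 → NEW=0, ERR=13273653895/134217728
(2,4): OLD=608439012373/4294967296 → NEW=255, ERR=-486777648107/4294967296
(2,5): OLD=272828298211/68719476736 → NEW=0, ERR=272828298211/68719476736
(3,0): OLD=1079631583/16777216 → NEW=0, ERR=1079631583/16777216
(3,1): OLD=17372626035/134217728 → NEW=255, ERR=-16852894605/134217728
(3,2): OLD=25700021129/1073741824 → NEW=0, ERR=25700021129/1073741824
(3,3): OLD=6508160064155/68719476736 → NEW=0, ERR=6508160064155/68719476736
(3,4): OLD=53294240511291/549755813888 → NEW=0, ERR=53294240511291/549755813888
(3,5): OLD=1174886299703957/8796093022208 → NEW=255, ERR=-1068117420959083/8796093022208
(4,0): OLD=87115860017/2147483648 → NEW=0, ERR=87115860017/2147483648
(4,1): OLD=1031441170941/34359738368 → NEW=0, ERR=1031441170941/34359738368
(4,2): OLD=92933609209063/1099511627776 → NEW=0, ERR=92933609209063/1099511627776
Target (4,2): original=54, with diffused error = 92933609209063/1099511627776

Answer: 92933609209063/1099511627776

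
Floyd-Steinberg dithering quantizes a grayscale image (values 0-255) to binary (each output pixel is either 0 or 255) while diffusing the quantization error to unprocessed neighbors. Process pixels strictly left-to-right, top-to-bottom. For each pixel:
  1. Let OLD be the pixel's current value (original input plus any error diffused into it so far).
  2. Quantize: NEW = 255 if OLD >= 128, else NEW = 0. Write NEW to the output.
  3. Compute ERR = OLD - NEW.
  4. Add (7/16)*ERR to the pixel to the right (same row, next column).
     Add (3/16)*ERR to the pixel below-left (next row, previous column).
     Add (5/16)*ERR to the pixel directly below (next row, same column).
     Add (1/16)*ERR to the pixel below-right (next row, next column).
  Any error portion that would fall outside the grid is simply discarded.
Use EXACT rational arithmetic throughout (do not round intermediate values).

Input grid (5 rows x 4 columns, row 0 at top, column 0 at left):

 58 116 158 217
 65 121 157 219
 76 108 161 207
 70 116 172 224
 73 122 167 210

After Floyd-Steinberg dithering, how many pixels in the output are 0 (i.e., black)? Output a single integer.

(0,0): OLD=58 → NEW=0, ERR=58
(0,1): OLD=1131/8 → NEW=255, ERR=-909/8
(0,2): OLD=13861/128 → NEW=0, ERR=13861/128
(0,3): OLD=541443/2048 → NEW=255, ERR=19203/2048
(1,0): OLD=7913/128 → NEW=0, ERR=7913/128
(1,1): OLD=139743/1024 → NEW=255, ERR=-121377/1024
(1,2): OLD=4379083/32768 → NEW=255, ERR=-3976757/32768
(1,3): OLD=92066429/524288 → NEW=255, ERR=-41627011/524288
(2,0): OLD=1197573/16384 → NEW=0, ERR=1197573/16384
(2,1): OLD=44064263/524288 → NEW=0, ERR=44064263/524288
(2,2): OLD=144231139/1048576 → NEW=255, ERR=-123155741/1048576
(2,3): OLD=2067267191/16777216 → NEW=0, ERR=2067267191/16777216
(3,0): OLD=911007029/8388608 → NEW=0, ERR=911007029/8388608
(3,1): OLD=23128866283/134217728 → NEW=255, ERR=-11096654357/134217728
(3,2): OLD=273765796629/2147483648 → NEW=0, ERR=273765796629/2147483648
(3,3): OLD=10683770015507/34359738368 → NEW=255, ERR=1922036731667/34359738368
(4,0): OLD=196356905553/2147483648 → NEW=0, ERR=196356905553/2147483648
(4,1): OLD=2866584630259/17179869184 → NEW=255, ERR=-1514282011661/17179869184
(4,2): OLD=95435903165971/549755813888 → NEW=255, ERR=-44751829375469/549755813888
(4,3): OLD=1757763711505781/8796093022208 → NEW=255, ERR=-485240009157259/8796093022208
Output grid:
  Row 0: .#.#  (2 black, running=2)
  Row 1: .###  (1 black, running=3)
  Row 2: ..#.  (3 black, running=6)
  Row 3: .#.#  (2 black, running=8)
  Row 4: .###  (1 black, running=9)

Answer: 9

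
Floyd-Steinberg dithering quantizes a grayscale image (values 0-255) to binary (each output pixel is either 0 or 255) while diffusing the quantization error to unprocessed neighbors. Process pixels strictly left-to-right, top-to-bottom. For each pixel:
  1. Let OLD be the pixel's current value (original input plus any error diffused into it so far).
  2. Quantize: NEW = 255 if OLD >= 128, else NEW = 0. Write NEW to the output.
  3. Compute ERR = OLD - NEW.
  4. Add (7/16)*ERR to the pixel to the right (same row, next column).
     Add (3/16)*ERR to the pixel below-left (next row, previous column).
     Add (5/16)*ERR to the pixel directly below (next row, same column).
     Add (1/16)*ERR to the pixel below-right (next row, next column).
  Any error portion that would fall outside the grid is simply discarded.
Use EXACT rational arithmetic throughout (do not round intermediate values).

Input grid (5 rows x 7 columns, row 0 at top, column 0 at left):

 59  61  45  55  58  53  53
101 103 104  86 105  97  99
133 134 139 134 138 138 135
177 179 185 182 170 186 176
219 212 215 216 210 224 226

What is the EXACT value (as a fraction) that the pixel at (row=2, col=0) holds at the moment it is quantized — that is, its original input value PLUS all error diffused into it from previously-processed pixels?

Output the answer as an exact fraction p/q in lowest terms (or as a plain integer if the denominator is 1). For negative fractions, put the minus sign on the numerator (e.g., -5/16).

(0,0): OLD=59 → NEW=0, ERR=59
(0,1): OLD=1389/16 → NEW=0, ERR=1389/16
(0,2): OLD=21243/256 → NEW=0, ERR=21243/256
(0,3): OLD=373981/4096 → NEW=0, ERR=373981/4096
(0,4): OLD=6418955/65536 → NEW=0, ERR=6418955/65536
(0,5): OLD=100507213/1048576 → NEW=0, ERR=100507213/1048576
(0,6): OLD=1592742939/16777216 → NEW=0, ERR=1592742939/16777216
(1,0): OLD=34743/256 → NEW=255, ERR=-30537/256
(1,1): OLD=199041/2048 → NEW=0, ERR=199041/2048
(1,2): OLD=12779285/65536 → NEW=255, ERR=-3932395/65536
(1,3): OLD=29316081/262144 → NEW=0, ERR=29316081/262144
(1,4): OLD=3493235123/16777216 → NEW=255, ERR=-784954957/16777216
(1,5): OLD=17502806435/134217728 → NEW=255, ERR=-16722714205/134217728
(1,6): OLD=172116522541/2147483648 → NEW=0, ERR=172116522541/2147483648
(2,0): OLD=3733787/32768 → NEW=0, ERR=3733787/32768
Target (2,0): original=133, with diffused error = 3733787/32768

Answer: 3733787/32768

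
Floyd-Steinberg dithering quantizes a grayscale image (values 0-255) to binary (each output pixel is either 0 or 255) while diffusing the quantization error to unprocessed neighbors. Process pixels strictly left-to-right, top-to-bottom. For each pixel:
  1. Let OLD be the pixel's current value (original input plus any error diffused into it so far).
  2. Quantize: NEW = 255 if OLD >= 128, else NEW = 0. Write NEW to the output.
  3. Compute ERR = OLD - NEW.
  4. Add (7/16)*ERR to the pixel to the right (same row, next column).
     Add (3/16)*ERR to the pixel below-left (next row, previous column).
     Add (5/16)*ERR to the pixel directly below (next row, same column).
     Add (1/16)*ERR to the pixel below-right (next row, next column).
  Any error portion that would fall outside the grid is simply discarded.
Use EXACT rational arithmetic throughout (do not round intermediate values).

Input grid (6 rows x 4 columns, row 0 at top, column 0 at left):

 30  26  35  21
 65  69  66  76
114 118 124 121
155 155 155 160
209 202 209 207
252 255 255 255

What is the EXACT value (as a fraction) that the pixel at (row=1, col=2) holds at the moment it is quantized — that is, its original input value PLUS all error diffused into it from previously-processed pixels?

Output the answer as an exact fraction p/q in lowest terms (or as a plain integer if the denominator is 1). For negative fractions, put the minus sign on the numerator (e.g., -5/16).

Answer: 1233857/32768

Derivation:
(0,0): OLD=30 → NEW=0, ERR=30
(0,1): OLD=313/8 → NEW=0, ERR=313/8
(0,2): OLD=6671/128 → NEW=0, ERR=6671/128
(0,3): OLD=89705/2048 → NEW=0, ERR=89705/2048
(1,0): OLD=10459/128 → NEW=0, ERR=10459/128
(1,1): OLD=131709/1024 → NEW=255, ERR=-129411/1024
(1,2): OLD=1233857/32768 → NEW=0, ERR=1233857/32768
Target (1,2): original=66, with diffused error = 1233857/32768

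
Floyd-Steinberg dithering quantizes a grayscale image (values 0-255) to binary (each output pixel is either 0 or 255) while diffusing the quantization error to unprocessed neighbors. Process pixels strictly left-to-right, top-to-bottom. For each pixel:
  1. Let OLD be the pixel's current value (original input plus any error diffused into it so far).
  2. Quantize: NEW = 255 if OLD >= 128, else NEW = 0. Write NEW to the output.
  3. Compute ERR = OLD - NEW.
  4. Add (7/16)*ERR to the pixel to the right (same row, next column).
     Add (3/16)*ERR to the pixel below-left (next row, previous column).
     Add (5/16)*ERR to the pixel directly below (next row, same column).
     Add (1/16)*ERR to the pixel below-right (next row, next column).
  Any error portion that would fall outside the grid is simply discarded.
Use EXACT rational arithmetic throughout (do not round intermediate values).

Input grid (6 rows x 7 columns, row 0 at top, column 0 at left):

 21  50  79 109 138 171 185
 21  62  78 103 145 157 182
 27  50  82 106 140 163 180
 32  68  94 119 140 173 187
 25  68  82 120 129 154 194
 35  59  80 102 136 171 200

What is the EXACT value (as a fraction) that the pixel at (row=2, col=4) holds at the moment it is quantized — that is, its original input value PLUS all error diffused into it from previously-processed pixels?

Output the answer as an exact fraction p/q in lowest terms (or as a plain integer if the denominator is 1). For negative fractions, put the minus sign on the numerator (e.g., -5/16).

(0,0): OLD=21 → NEW=0, ERR=21
(0,1): OLD=947/16 → NEW=0, ERR=947/16
(0,2): OLD=26853/256 → NEW=0, ERR=26853/256
(0,3): OLD=634435/4096 → NEW=255, ERR=-410045/4096
(0,4): OLD=6173653/65536 → NEW=0, ERR=6173653/65536
(0,5): OLD=222522067/1048576 → NEW=255, ERR=-44864813/1048576
(0,6): OLD=2789731269/16777216 → NEW=255, ERR=-1488458811/16777216
(1,0): OLD=9897/256 → NEW=0, ERR=9897/256
(1,1): OLD=242463/2048 → NEW=0, ERR=242463/2048
(1,2): OLD=9666827/65536 → NEW=255, ERR=-7044853/65536
(1,3): OLD=12820271/262144 → NEW=0, ERR=12820271/262144
(1,4): OLD=3045990189/16777216 → NEW=255, ERR=-1232199891/16777216
(1,5): OLD=13522430525/134217728 → NEW=0, ERR=13522430525/134217728
(1,6): OLD=420217989107/2147483648 → NEW=255, ERR=-127390341133/2147483648
(2,0): OLD=2008005/32768 → NEW=0, ERR=2008005/32768
(2,1): OLD=100734023/1048576 → NEW=0, ERR=100734023/1048576
(2,2): OLD=1795265941/16777216 → NEW=0, ERR=1795265941/16777216
(2,3): OLD=19811712301/134217728 → NEW=255, ERR=-14413808339/134217728
(2,4): OLD=98797163517/1073741824 → NEW=0, ERR=98797163517/1073741824
Target (2,4): original=140, with diffused error = 98797163517/1073741824

Answer: 98797163517/1073741824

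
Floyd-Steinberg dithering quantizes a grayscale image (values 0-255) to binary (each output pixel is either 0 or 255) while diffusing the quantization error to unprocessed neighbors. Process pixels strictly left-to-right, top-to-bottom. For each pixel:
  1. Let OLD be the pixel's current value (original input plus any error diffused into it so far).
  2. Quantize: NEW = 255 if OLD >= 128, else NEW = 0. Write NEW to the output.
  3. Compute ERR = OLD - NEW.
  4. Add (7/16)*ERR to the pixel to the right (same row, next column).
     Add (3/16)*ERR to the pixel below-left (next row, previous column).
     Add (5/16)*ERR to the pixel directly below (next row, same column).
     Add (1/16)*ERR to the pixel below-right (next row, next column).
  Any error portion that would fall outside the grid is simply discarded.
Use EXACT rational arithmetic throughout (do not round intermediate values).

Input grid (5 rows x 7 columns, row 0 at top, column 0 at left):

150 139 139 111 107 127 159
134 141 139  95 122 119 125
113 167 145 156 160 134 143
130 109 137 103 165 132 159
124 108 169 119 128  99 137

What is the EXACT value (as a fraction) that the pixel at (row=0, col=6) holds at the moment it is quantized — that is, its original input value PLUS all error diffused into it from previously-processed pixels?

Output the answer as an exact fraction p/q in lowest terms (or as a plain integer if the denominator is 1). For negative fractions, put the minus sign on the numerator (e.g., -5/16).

Answer: 3234166871/16777216

Derivation:
(0,0): OLD=150 → NEW=255, ERR=-105
(0,1): OLD=1489/16 → NEW=0, ERR=1489/16
(0,2): OLD=46007/256 → NEW=255, ERR=-19273/256
(0,3): OLD=319745/4096 → NEW=0, ERR=319745/4096
(0,4): OLD=9250567/65536 → NEW=255, ERR=-7461113/65536
(0,5): OLD=80941361/1048576 → NEW=0, ERR=80941361/1048576
(0,6): OLD=3234166871/16777216 → NEW=255, ERR=-1044023209/16777216
Target (0,6): original=159, with diffused error = 3234166871/16777216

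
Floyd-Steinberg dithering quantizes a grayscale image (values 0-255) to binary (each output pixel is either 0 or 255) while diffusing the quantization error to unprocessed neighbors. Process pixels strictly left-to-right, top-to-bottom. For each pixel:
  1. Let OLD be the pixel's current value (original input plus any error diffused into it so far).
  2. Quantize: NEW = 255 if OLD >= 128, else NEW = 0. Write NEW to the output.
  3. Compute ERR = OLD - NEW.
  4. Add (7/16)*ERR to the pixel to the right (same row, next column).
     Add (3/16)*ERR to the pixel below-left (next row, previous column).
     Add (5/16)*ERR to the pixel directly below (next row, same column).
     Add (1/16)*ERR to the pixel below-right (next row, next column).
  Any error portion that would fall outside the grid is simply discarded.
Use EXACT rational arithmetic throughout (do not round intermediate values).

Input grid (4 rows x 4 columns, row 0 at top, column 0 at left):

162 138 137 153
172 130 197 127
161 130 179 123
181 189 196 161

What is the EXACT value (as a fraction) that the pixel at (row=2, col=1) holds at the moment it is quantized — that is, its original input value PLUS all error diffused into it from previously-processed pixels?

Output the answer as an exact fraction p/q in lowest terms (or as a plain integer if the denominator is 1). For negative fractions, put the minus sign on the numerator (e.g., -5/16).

Answer: 112853089/1048576

Derivation:
(0,0): OLD=162 → NEW=255, ERR=-93
(0,1): OLD=1557/16 → NEW=0, ERR=1557/16
(0,2): OLD=45971/256 → NEW=255, ERR=-19309/256
(0,3): OLD=491525/4096 → NEW=0, ERR=491525/4096
(1,0): OLD=41263/256 → NEW=255, ERR=-24017/256
(1,1): OLD=203593/2048 → NEW=0, ERR=203593/2048
(1,2): OLD=16089341/65536 → NEW=255, ERR=-622339/65536
(1,3): OLD=163191675/1048576 → NEW=255, ERR=-104195205/1048576
(2,0): OLD=4925747/32768 → NEW=255, ERR=-3430093/32768
(2,1): OLD=112853089/1048576 → NEW=0, ERR=112853089/1048576
Target (2,1): original=130, with diffused error = 112853089/1048576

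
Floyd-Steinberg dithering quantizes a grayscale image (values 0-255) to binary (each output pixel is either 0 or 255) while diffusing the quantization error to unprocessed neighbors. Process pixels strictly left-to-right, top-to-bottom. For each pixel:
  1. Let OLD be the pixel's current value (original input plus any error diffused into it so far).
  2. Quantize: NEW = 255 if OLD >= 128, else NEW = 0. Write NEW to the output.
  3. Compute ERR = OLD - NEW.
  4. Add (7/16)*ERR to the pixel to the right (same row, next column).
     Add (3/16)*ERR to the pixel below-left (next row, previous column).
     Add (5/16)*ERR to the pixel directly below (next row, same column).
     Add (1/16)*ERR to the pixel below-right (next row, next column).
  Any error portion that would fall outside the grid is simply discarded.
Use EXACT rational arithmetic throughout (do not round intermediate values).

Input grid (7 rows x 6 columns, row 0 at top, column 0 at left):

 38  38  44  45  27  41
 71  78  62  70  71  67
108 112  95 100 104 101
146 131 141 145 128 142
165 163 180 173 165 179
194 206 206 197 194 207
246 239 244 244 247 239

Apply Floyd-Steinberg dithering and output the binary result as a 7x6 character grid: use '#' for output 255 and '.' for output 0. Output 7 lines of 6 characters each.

(0,0): OLD=38 → NEW=0, ERR=38
(0,1): OLD=437/8 → NEW=0, ERR=437/8
(0,2): OLD=8691/128 → NEW=0, ERR=8691/128
(0,3): OLD=152997/2048 → NEW=0, ERR=152997/2048
(0,4): OLD=1955715/32768 → NEW=0, ERR=1955715/32768
(0,5): OLD=35185813/524288 → NEW=0, ERR=35185813/524288
(1,0): OLD=11919/128 → NEW=0, ERR=11919/128
(1,1): OLD=154537/1024 → NEW=255, ERR=-106583/1024
(1,2): OLD=1805597/32768 → NEW=0, ERR=1805597/32768
(1,3): OLD=17417785/131072 → NEW=255, ERR=-16005575/131072
(1,4): OLD=448616939/8388608 → NEW=0, ERR=448616939/8388608
(1,5): OLD=15448434429/134217728 → NEW=0, ERR=15448434429/134217728
(2,0): OLD=1926483/16384 → NEW=0, ERR=1926483/16384
(2,1): OLD=77105793/524288 → NEW=255, ERR=-56587647/524288
(2,2): OLD=298614595/8388608 → NEW=0, ERR=298614595/8388608
(2,3): OLD=6099187307/67108864 → NEW=0, ERR=6099187307/67108864
(2,4): OLD=374571871297/2147483648 → NEW=255, ERR=-173036458943/2147483648
(2,5): OLD=3609799053271/34359738368 → NEW=0, ERR=3609799053271/34359738368
(3,0): OLD=1363211107/8388608 → NEW=255, ERR=-775883933/8388608
(3,1): OLD=4753263079/67108864 → NEW=0, ERR=4753263079/67108864
(3,2): OLD=103834682821/536870912 → NEW=255, ERR=-33067399739/536870912
(3,3): OLD=4589480799279/34359738368 → NEW=255, ERR=-4172252484561/34359738368
(3,4): OLD=20636120565647/274877906944 → NEW=0, ERR=20636120565647/274877906944
(3,5): OLD=891218743922433/4398046511104 → NEW=255, ERR=-230283116409087/4398046511104
(4,0): OLD=160391832877/1073741824 → NEW=255, ERR=-113412332243/1073741824
(4,1): OLD=2088975855753/17179869184 → NEW=0, ERR=2088975855753/17179869184
(4,2): OLD=107537053806667/549755813888 → NEW=255, ERR=-32650678734773/549755813888
(4,3): OLD=1049344848994839/8796093022208 → NEW=0, ERR=1049344848994839/8796093022208
(4,4): OLD=31419083477594375/140737488355328 → NEW=255, ERR=-4468976053014265/140737488355328
(4,5): OLD=345509729382716881/2251799813685248 → NEW=255, ERR=-228699223107021359/2251799813685248
(5,0): OLD=50520254934955/274877906944 → NEW=255, ERR=-19573611335765/274877906944
(5,1): OLD=1716181590481883/8796093022208 → NEW=255, ERR=-526822130181157/8796093022208
(5,2): OLD=13454851788138841/70368744177664 → NEW=255, ERR=-4489177977165479/70368744177664
(5,3): OLD=442938157620119587/2251799813685248 → NEW=255, ERR=-131270794869618653/2251799813685248
(5,4): OLD=661963448171519091/4503599627370496 → NEW=255, ERR=-486454456807957389/4503599627370496
(5,5): OLD=9080741303428710959/72057594037927936 → NEW=0, ERR=9080741303428710959/72057594037927936
(6,0): OLD=29909177931144817/140737488355328 → NEW=255, ERR=-5978881599463823/140737488355328
(6,1): OLD=417225456993130397/2251799813685248 → NEW=255, ERR=-156983495496607843/2251799813685248
(6,2): OLD=1611298669467311125/9007199254740992 → NEW=255, ERR=-685537140491641835/9007199254740992
(6,3): OLD=24246588487750041217/144115188075855872 → NEW=255, ERR=-12502784471593206143/144115188075855872
(6,4): OLD=450274135834273452865/2305843009213693952 → NEW=255, ERR=-137715831515218504895/2305843009213693952
(6,5): OLD=9057386773289555708455/36893488147419103232 → NEW=255, ERR=-350452704302315615705/36893488147419103232
Row 0: ......
Row 1: .#.#..
Row 2: .#..#.
Row 3: #.##.#
Row 4: #.#.##
Row 5: #####.
Row 6: ######

Answer: ......
.#.#..
.#..#.
#.##.#
#.#.##
#####.
######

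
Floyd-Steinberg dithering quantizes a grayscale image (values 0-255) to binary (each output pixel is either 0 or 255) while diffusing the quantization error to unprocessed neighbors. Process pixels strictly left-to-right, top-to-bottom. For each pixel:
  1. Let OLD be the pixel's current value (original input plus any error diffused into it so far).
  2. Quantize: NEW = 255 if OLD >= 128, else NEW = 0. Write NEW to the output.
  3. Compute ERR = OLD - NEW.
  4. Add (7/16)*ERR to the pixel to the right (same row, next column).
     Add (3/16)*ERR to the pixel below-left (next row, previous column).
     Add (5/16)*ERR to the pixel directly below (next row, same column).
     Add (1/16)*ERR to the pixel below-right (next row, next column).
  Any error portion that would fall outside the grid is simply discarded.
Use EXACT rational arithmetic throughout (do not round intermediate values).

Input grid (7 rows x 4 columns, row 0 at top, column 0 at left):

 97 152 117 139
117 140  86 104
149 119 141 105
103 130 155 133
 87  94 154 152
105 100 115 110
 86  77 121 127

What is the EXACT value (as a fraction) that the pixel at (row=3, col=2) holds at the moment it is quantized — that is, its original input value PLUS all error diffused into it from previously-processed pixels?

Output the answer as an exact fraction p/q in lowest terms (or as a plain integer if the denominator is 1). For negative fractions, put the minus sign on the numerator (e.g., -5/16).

Answer: 391099291825/4294967296

Derivation:
(0,0): OLD=97 → NEW=0, ERR=97
(0,1): OLD=3111/16 → NEW=255, ERR=-969/16
(0,2): OLD=23169/256 → NEW=0, ERR=23169/256
(0,3): OLD=731527/4096 → NEW=255, ERR=-312953/4096
(1,0): OLD=34805/256 → NEW=255, ERR=-30475/256
(1,1): OLD=188467/2048 → NEW=0, ERR=188467/2048
(1,2): OLD=8941231/65536 → NEW=255, ERR=-7770449/65536
(1,3): OLD=35553785/1048576 → NEW=0, ERR=35553785/1048576
(2,0): OLD=4228833/32768 → NEW=255, ERR=-4127007/32768
(2,1): OLD=66044219/1048576 → NEW=0, ERR=66044219/1048576
(2,2): OLD=301177191/2097152 → NEW=255, ERR=-233596569/2097152
(2,3): OLD=1994922859/33554432 → NEW=0, ERR=1994922859/33554432
(3,0): OLD=1265864785/16777216 → NEW=0, ERR=1265864785/16777216
(3,1): OLD=41321855055/268435456 → NEW=255, ERR=-27129186225/268435456
(3,2): OLD=391099291825/4294967296 → NEW=0, ERR=391099291825/4294967296
Target (3,2): original=155, with diffused error = 391099291825/4294967296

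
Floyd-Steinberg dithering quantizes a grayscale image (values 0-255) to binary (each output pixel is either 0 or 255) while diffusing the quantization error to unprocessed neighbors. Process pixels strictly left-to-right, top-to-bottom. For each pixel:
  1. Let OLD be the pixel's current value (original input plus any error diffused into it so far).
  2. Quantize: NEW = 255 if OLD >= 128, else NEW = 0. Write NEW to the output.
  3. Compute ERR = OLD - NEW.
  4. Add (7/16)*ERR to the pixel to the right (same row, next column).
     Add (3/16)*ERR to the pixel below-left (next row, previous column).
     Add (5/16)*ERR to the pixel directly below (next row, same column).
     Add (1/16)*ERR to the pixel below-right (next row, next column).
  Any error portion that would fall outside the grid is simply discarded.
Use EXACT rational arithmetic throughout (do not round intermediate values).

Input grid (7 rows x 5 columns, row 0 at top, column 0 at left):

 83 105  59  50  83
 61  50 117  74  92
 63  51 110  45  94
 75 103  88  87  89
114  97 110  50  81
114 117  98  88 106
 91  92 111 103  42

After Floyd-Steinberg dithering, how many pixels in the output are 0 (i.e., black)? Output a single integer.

(0,0): OLD=83 → NEW=0, ERR=83
(0,1): OLD=2261/16 → NEW=255, ERR=-1819/16
(0,2): OLD=2371/256 → NEW=0, ERR=2371/256
(0,3): OLD=221397/4096 → NEW=0, ERR=221397/4096
(0,4): OLD=6989267/65536 → NEW=0, ERR=6989267/65536
(1,0): OLD=16799/256 → NEW=0, ERR=16799/256
(1,1): OLD=102617/2048 → NEW=0, ERR=102617/2048
(1,2): OLD=9492557/65536 → NEW=255, ERR=-7219123/65536
(1,3): OLD=16586825/262144 → NEW=0, ERR=16586825/262144
(1,4): OLD=655938491/4194304 → NEW=255, ERR=-413609029/4194304
(2,0): OLD=3044195/32768 → NEW=0, ERR=3044195/32768
(2,1): OLD=95158001/1048576 → NEW=0, ERR=95158001/1048576
(2,2): OLD=2185651731/16777216 → NEW=255, ERR=-2092538349/16777216
(2,3): OLD=-4071792759/268435456 → NEW=0, ERR=-4071792759/268435456
(2,4): OLD=259854396031/4294967296 → NEW=0, ERR=259854396031/4294967296
(3,0): OLD=2030836403/16777216 → NEW=0, ERR=2030836403/16777216
(3,1): OLD=22379179831/134217728 → NEW=255, ERR=-11846340809/134217728
(3,2): OLD=56850352781/4294967296 → NEW=0, ERR=56850352781/4294967296
(3,3): OLD=786834611941/8589934592 → NEW=0, ERR=786834611941/8589934592
(3,4): OLD=20208155734617/137438953472 → NEW=255, ERR=-14838777400743/137438953472
(4,0): OLD=290507569565/2147483648 → NEW=255, ERR=-257100760675/2147483648
(4,1): OLD=1861409242013/68719476736 → NEW=0, ERR=1861409242013/68719476736
(4,2): OLD=151342876164307/1099511627776 → NEW=255, ERR=-129032588918573/1099511627776
(4,3): OLD=138378364127133/17592186044416 → NEW=0, ERR=138378364127133/17592186044416
(4,4): OLD=15882741411232715/281474976710656 → NEW=0, ERR=15882741411232715/281474976710656
(5,0): OLD=89792431584503/1099511627776 → NEW=0, ERR=89792431584503/1099511627776
(5,1): OLD=1158506085713957/8796093022208 → NEW=255, ERR=-1084497634949083/8796093022208
(5,2): OLD=2970629573208013/281474976710656 → NEW=0, ERR=2970629573208013/281474976710656
(5,3): OLD=110699331205443459/1125899906842624 → NEW=0, ERR=110699331205443459/1125899906842624
(5,4): OLD=3010932603971985329/18014398509481984 → NEW=255, ERR=-1582739015945920591/18014398509481984
(6,0): OLD=13145315798867719/140737488355328 → NEW=0, ERR=13145315798867719/140737488355328
(6,1): OLD=456744716515637225/4503599627370496 → NEW=0, ERR=456744716515637225/4503599627370496
(6,2): OLD=12206385505047493523/72057594037927936 → NEW=255, ERR=-6168300974624130157/72057594037927936
(6,3): OLD=92764207117268438545/1152921504606846976 → NEW=0, ERR=92764207117268438545/1152921504606846976
(6,4): OLD=1030992330968359750583/18446744073709551616 → NEW=0, ERR=1030992330968359750583/18446744073709551616
Output grid:
  Row 0: .#...  (4 black, running=4)
  Row 1: ..#.#  (3 black, running=7)
  Row 2: ..#..  (4 black, running=11)
  Row 3: .#..#  (3 black, running=14)
  Row 4: #.#..  (3 black, running=17)
  Row 5: .#..#  (3 black, running=20)
  Row 6: ..#..  (4 black, running=24)

Answer: 24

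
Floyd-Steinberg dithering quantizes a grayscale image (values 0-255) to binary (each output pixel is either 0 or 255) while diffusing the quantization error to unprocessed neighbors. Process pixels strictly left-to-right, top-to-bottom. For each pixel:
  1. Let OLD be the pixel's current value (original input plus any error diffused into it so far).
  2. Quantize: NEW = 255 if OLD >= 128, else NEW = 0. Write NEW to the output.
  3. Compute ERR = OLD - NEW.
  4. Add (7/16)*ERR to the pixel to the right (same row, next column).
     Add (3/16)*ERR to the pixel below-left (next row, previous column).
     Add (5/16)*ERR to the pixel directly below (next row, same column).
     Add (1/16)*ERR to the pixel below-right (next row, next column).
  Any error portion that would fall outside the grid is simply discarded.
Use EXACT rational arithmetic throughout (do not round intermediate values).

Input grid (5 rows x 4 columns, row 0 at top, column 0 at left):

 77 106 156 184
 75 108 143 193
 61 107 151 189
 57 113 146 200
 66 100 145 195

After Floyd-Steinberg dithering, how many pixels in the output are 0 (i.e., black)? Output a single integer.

Answer: 10

Derivation:
(0,0): OLD=77 → NEW=0, ERR=77
(0,1): OLD=2235/16 → NEW=255, ERR=-1845/16
(0,2): OLD=27021/256 → NEW=0, ERR=27021/256
(0,3): OLD=942811/4096 → NEW=255, ERR=-101669/4096
(1,0): OLD=19825/256 → NEW=0, ERR=19825/256
(1,1): OLD=267159/2048 → NEW=255, ERR=-255081/2048
(1,2): OLD=7184867/65536 → NEW=0, ERR=7184867/65536
(1,3): OLD=251453093/1048576 → NEW=255, ERR=-15933787/1048576
(2,0): OLD=2026605/32768 → NEW=0, ERR=2026605/32768
(2,1): OLD=126386943/1048576 → NEW=0, ERR=126386943/1048576
(2,2): OLD=476806843/2097152 → NEW=255, ERR=-57966917/2097152
(2,3): OLD=6006597103/33554432 → NEW=255, ERR=-2549783057/33554432
(3,0): OLD=1659718941/16777216 → NEW=0, ERR=1659718941/16777216
(3,1): OLD=51708610307/268435456 → NEW=255, ERR=-16742430973/268435456
(3,2): OLD=443929645565/4294967296 → NEW=0, ERR=443929645565/4294967296
(3,3): OLD=15100825463659/68719476736 → NEW=255, ERR=-2422641104021/68719476736
(4,0): OLD=366018063897/4294967296 → NEW=0, ERR=366018063897/4294967296
(4,1): OLD=4925678314315/34359738368 → NEW=255, ERR=-3836054969525/34359738368
(4,2): OLD=129684802458219/1099511627776 → NEW=0, ERR=129684802458219/1099511627776
(4,3): OLD=4258104596811613/17592186044416 → NEW=255, ERR=-227902844514467/17592186044416
Output grid:
  Row 0: .#.#  (2 black, running=2)
  Row 1: .#.#  (2 black, running=4)
  Row 2: ..##  (2 black, running=6)
  Row 3: .#.#  (2 black, running=8)
  Row 4: .#.#  (2 black, running=10)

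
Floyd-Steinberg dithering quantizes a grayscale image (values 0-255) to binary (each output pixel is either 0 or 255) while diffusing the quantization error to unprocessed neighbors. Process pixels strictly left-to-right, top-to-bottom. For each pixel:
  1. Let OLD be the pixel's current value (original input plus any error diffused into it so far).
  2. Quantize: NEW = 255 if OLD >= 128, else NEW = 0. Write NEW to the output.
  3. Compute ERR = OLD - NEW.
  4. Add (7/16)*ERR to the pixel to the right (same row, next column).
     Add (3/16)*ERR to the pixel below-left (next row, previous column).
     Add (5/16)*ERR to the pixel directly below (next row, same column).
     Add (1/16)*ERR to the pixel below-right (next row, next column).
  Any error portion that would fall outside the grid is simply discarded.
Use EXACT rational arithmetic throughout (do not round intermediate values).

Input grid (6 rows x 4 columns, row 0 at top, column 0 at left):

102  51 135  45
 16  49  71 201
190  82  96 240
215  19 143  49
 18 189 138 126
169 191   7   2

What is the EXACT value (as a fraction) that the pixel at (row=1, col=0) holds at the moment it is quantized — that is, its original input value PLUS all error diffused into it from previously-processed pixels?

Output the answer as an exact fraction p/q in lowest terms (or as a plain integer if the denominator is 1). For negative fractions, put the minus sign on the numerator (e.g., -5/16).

(0,0): OLD=102 → NEW=0, ERR=102
(0,1): OLD=765/8 → NEW=0, ERR=765/8
(0,2): OLD=22635/128 → NEW=255, ERR=-10005/128
(0,3): OLD=22125/2048 → NEW=0, ERR=22125/2048
(1,0): OLD=8423/128 → NEW=0, ERR=8423/128
Target (1,0): original=16, with diffused error = 8423/128

Answer: 8423/128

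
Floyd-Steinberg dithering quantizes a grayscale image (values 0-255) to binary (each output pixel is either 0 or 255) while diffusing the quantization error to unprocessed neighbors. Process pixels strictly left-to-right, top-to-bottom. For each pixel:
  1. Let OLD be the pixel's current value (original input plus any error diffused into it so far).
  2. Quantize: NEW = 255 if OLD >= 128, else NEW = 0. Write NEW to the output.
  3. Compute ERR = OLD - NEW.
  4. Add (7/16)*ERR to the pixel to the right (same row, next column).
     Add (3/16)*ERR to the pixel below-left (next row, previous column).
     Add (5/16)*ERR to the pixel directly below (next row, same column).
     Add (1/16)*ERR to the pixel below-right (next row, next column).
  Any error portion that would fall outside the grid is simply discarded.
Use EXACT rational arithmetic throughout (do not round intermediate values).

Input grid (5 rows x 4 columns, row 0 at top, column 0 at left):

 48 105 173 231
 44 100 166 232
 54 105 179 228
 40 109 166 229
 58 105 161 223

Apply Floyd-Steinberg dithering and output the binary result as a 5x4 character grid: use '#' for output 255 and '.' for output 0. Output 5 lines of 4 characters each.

Answer: ..##
.#.#
.###
..##
.#.#

Derivation:
(0,0): OLD=48 → NEW=0, ERR=48
(0,1): OLD=126 → NEW=0, ERR=126
(0,2): OLD=1825/8 → NEW=255, ERR=-215/8
(0,3): OLD=28063/128 → NEW=255, ERR=-4577/128
(1,0): OLD=661/8 → NEW=0, ERR=661/8
(1,1): OLD=11103/64 → NEW=255, ERR=-5217/64
(1,2): OLD=252127/2048 → NEW=0, ERR=252127/2048
(1,3): OLD=8945865/32768 → NEW=255, ERR=590025/32768
(2,0): OLD=66085/1024 → NEW=0, ERR=66085/1024
(2,1): OLD=4456707/32768 → NEW=255, ERR=-3899133/32768
(2,2): OLD=2681961/16384 → NEW=255, ERR=-1495959/16384
(2,3): OLD=105578395/524288 → NEW=255, ERR=-28115045/524288
(3,0): OLD=19847721/524288 → NEW=0, ERR=19847721/524288
(3,1): OLD=631585135/8388608 → NEW=0, ERR=631585135/8388608
(3,2): OLD=20523883545/134217728 → NEW=255, ERR=-13701637095/134217728
(3,3): OLD=347620141999/2147483648 → NEW=255, ERR=-199988188241/2147483648
(4,0): OLD=11267201309/134217728 → NEW=0, ERR=11267201309/134217728
(4,1): OLD=159429554147/1073741824 → NEW=255, ERR=-114374610973/1073741824
(4,2): OLD=2396263585863/34359738368 → NEW=0, ERR=2396263585863/34359738368
(4,3): OLD=119862717442465/549755813888 → NEW=255, ERR=-20325015098975/549755813888
Row 0: ..##
Row 1: .#.#
Row 2: .###
Row 3: ..##
Row 4: .#.#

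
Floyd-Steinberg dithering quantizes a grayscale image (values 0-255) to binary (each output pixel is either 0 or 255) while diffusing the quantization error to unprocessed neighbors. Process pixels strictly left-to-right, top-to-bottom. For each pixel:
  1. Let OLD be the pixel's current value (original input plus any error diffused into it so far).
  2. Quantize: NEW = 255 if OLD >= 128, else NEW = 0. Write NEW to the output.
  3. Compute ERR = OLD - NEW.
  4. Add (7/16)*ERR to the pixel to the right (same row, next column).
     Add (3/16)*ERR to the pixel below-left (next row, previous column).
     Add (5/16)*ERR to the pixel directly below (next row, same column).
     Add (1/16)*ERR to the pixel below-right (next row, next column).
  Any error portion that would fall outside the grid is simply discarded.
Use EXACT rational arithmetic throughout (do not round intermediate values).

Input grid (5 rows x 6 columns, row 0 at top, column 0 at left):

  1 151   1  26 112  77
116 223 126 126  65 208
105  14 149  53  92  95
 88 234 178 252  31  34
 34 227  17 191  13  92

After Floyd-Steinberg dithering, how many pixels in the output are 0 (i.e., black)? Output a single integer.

Answer: 19

Derivation:
(0,0): OLD=1 → NEW=0, ERR=1
(0,1): OLD=2423/16 → NEW=255, ERR=-1657/16
(0,2): OLD=-11343/256 → NEW=0, ERR=-11343/256
(0,3): OLD=27095/4096 → NEW=0, ERR=27095/4096
(0,4): OLD=7529697/65536 → NEW=0, ERR=7529697/65536
(0,5): OLD=133448231/1048576 → NEW=0, ERR=133448231/1048576
(1,0): OLD=24805/256 → NEW=0, ERR=24805/256
(1,1): OLD=460355/2048 → NEW=255, ERR=-61885/2048
(1,2): OLD=6140799/65536 → NEW=0, ERR=6140799/65536
(1,3): OLD=49239763/262144 → NEW=255, ERR=-17606957/262144
(1,4): OLD=1607181017/16777216 → NEW=0, ERR=1607181017/16777216
(1,5): OLD=79688302879/268435456 → NEW=255, ERR=11237261599/268435456
(2,0): OLD=4247185/32768 → NEW=255, ERR=-4108655/32768
(2,1): OLD=-27970229/1048576 → NEW=0, ERR=-27970229/1048576
(2,2): OLD=2552308897/16777216 → NEW=255, ERR=-1725881183/16777216
(2,3): OLD=1452636121/134217728 → NEW=0, ERR=1452636121/134217728
(2,4): OLD=559730639115/4294967296 → NEW=255, ERR=-535486021365/4294967296
(2,5): OLD=4090367408637/68719476736 → NEW=0, ERR=4090367408637/68719476736
(3,0): OLD=735099521/16777216 → NEW=0, ERR=735099521/16777216
(3,1): OLD=29220350061/134217728 → NEW=255, ERR=-5005170579/134217728
(3,2): OLD=139479183511/1073741824 → NEW=255, ERR=-134324981609/1073741824
(3,3): OLD=11740346784837/68719476736 → NEW=255, ERR=-5783119782843/68719476736
(3,4): OLD=-18110503904091/549755813888 → NEW=0, ERR=-18110503904091/549755813888
(3,5): OLD=267366121037195/8796093022208 → NEW=0, ERR=267366121037195/8796093022208
(4,0): OLD=87402913135/2147483648 → NEW=0, ERR=87402913135/2147483648
(4,1): OLD=7299210204195/34359738368 → NEW=255, ERR=-1462523079645/34359738368
(4,2): OLD=-64679626242695/1099511627776 → NEW=0, ERR=-64679626242695/1099511627776
(4,3): OLD=2198488763564989/17592186044416 → NEW=0, ERR=2198488763564989/17592186044416
(4,4): OLD=16274633479354253/281474976710656 → NEW=0, ERR=16274633479354253/281474976710656
(4,5): OLD=561759601440622011/4503599627370496 → NEW=0, ERR=561759601440622011/4503599627370496
Output grid:
  Row 0: .#....  (5 black, running=5)
  Row 1: .#.#.#  (3 black, running=8)
  Row 2: #.#.#.  (3 black, running=11)
  Row 3: .###..  (3 black, running=14)
  Row 4: .#....  (5 black, running=19)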